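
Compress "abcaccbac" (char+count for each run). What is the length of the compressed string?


Input: abcaccbac
Runs:
  'a' x 1 => "a1"
  'b' x 1 => "b1"
  'c' x 1 => "c1"
  'a' x 1 => "a1"
  'c' x 2 => "c2"
  'b' x 1 => "b1"
  'a' x 1 => "a1"
  'c' x 1 => "c1"
Compressed: "a1b1c1a1c2b1a1c1"
Compressed length: 16

16


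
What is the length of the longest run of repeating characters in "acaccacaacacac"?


Input: "acaccacaacacac"
Scanning for longest run:
  Position 1 ('c'): new char, reset run to 1
  Position 2 ('a'): new char, reset run to 1
  Position 3 ('c'): new char, reset run to 1
  Position 4 ('c'): continues run of 'c', length=2
  Position 5 ('a'): new char, reset run to 1
  Position 6 ('c'): new char, reset run to 1
  Position 7 ('a'): new char, reset run to 1
  Position 8 ('a'): continues run of 'a', length=2
  Position 9 ('c'): new char, reset run to 1
  Position 10 ('a'): new char, reset run to 1
  Position 11 ('c'): new char, reset run to 1
  Position 12 ('a'): new char, reset run to 1
  Position 13 ('c'): new char, reset run to 1
Longest run: 'c' with length 2

2


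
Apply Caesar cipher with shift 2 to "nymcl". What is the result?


Caesar cipher: shift "nymcl" by 2
  'n' (pos 13) + 2 = pos 15 = 'p'
  'y' (pos 24) + 2 = pos 0 = 'a'
  'm' (pos 12) + 2 = pos 14 = 'o'
  'c' (pos 2) + 2 = pos 4 = 'e'
  'l' (pos 11) + 2 = pos 13 = 'n'
Result: paoen

paoen


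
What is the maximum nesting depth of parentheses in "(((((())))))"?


Input: "(((((())))))"
Tracking depth:
  Position 0 '(': depth becomes 1
  Position 1 '(': depth becomes 2
  Position 2 '(': depth becomes 3
  Position 3 '(': depth becomes 4
  Position 4 '(': depth becomes 5
  Position 5 '(': depth becomes 6
  Position 6 ')': depth becomes 5
  Position 7 ')': depth becomes 4
  Position 8 ')': depth becomes 3
  Position 9 ')': depth becomes 2
  Position 10 ')': depth becomes 1
  Position 11 ')': depth becomes 0
Maximum depth reached: 6

6


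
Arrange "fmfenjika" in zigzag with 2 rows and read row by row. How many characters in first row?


Zigzag "fmfenjika" into 2 rows:
Placing characters:
  'f' => row 0
  'm' => row 1
  'f' => row 0
  'e' => row 1
  'n' => row 0
  'j' => row 1
  'i' => row 0
  'k' => row 1
  'a' => row 0
Rows:
  Row 0: "ffnia"
  Row 1: "mejk"
First row length: 5

5


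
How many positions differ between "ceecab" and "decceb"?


Comparing "ceecab" and "decceb" position by position:
  Position 0: 'c' vs 'd' => DIFFER
  Position 1: 'e' vs 'e' => same
  Position 2: 'e' vs 'c' => DIFFER
  Position 3: 'c' vs 'c' => same
  Position 4: 'a' vs 'e' => DIFFER
  Position 5: 'b' vs 'b' => same
Positions that differ: 3

3


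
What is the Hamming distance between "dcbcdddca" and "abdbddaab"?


Comparing "dcbcdddca" and "abdbddaab" position by position:
  Position 0: 'd' vs 'a' => differ
  Position 1: 'c' vs 'b' => differ
  Position 2: 'b' vs 'd' => differ
  Position 3: 'c' vs 'b' => differ
  Position 4: 'd' vs 'd' => same
  Position 5: 'd' vs 'd' => same
  Position 6: 'd' vs 'a' => differ
  Position 7: 'c' vs 'a' => differ
  Position 8: 'a' vs 'b' => differ
Total differences (Hamming distance): 7

7


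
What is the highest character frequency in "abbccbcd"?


Input: abbccbcd
Character counts:
  'a': 1
  'b': 3
  'c': 3
  'd': 1
Maximum frequency: 3

3


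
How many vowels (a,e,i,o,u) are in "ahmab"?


Input: ahmab
Checking each character:
  'a' at position 0: vowel (running total: 1)
  'h' at position 1: consonant
  'm' at position 2: consonant
  'a' at position 3: vowel (running total: 2)
  'b' at position 4: consonant
Total vowels: 2

2


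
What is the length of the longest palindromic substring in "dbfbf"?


Input: "dbfbf"
Checking substrings for palindromes:
  [1:4] "bfb" (len 3) => palindrome
  [2:5] "fbf" (len 3) => palindrome
Longest palindromic substring: "bfb" with length 3

3


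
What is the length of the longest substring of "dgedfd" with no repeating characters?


Input: "dgedfd"
Sliding window (track last position of each char):
  Position 0 ('d'): window [0,0] length 1 -- new best
  Position 1 ('g'): window [0,1] length 2 -- new best
  Position 2 ('e'): window [0,2] length 3 -- new best
  Position 3 ('d'): repeat (last at 0), move window start to 1
  Position 3 ('d'): window [1,3] length 3
  Position 4 ('f'): window [1,4] length 4 -- new best
  Position 5 ('d'): repeat (last at 3), move window start to 4
  Position 5 ('d'): window [4,5] length 2
Longest substring with no repeats: "gedf" with length 4

4


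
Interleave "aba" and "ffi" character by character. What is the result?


Interleaving "aba" and "ffi":
  Position 0: 'a' from first, 'f' from second => "af"
  Position 1: 'b' from first, 'f' from second => "bf"
  Position 2: 'a' from first, 'i' from second => "ai"
Result: afbfai

afbfai


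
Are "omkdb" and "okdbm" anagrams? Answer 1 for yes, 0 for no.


Strings: "omkdb", "okdbm"
Sorted first:  bdkmo
Sorted second: bdkmo
Sorted forms match => anagrams

1


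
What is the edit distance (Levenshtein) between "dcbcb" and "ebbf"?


Computing edit distance: "dcbcb" -> "ebbf"
DP table:
           e    b    b    f
      0    1    2    3    4
  d   1    1    2    3    4
  c   2    2    2    3    4
  b   3    3    2    2    3
  c   4    4    3    3    3
  b   5    5    4    3    4
Edit distance = dp[5][4] = 4

4


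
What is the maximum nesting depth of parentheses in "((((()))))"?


Input: "((((()))))"
Tracking depth:
  Position 0 '(': depth becomes 1
  Position 1 '(': depth becomes 2
  Position 2 '(': depth becomes 3
  Position 3 '(': depth becomes 4
  Position 4 '(': depth becomes 5
  Position 5 ')': depth becomes 4
  Position 6 ')': depth becomes 3
  Position 7 ')': depth becomes 2
  Position 8 ')': depth becomes 1
  Position 9 ')': depth becomes 0
Maximum depth reached: 5

5


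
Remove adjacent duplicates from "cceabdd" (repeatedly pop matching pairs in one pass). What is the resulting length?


Input: cceabdd
Stack-based adjacent duplicate removal:
  Read 'c': push. Stack: c
  Read 'c': matches stack top 'c' => pop. Stack: (empty)
  Read 'e': push. Stack: e
  Read 'a': push. Stack: ea
  Read 'b': push. Stack: eab
  Read 'd': push. Stack: eabd
  Read 'd': matches stack top 'd' => pop. Stack: eab
Final stack: "eab" (length 3)

3


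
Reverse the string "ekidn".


Input: ekidn
Reading characters right to left:
  Position 4: 'n'
  Position 3: 'd'
  Position 2: 'i'
  Position 1: 'k'
  Position 0: 'e'
Reversed: ndike

ndike


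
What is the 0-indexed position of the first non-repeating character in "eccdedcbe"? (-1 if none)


Input: eccdedcbe
Character frequencies:
  'b': 1
  'c': 3
  'd': 2
  'e': 3
Scanning left to right for freq == 1:
  Position 0 ('e'): freq=3, skip
  Position 1 ('c'): freq=3, skip
  Position 2 ('c'): freq=3, skip
  Position 3 ('d'): freq=2, skip
  Position 4 ('e'): freq=3, skip
  Position 5 ('d'): freq=2, skip
  Position 6 ('c'): freq=3, skip
  Position 7 ('b'): unique! => answer = 7

7


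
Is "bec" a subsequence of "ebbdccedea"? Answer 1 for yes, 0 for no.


Check if "bec" is a subsequence of "ebbdccedea"
Greedy scan:
  Position 0 ('e'): no match needed
  Position 1 ('b'): matches sub[0] = 'b'
  Position 2 ('b'): no match needed
  Position 3 ('d'): no match needed
  Position 4 ('c'): no match needed
  Position 5 ('c'): no match needed
  Position 6 ('e'): matches sub[1] = 'e'
  Position 7 ('d'): no match needed
  Position 8 ('e'): no match needed
  Position 9 ('a'): no match needed
Only matched 2/3 characters => not a subsequence

0


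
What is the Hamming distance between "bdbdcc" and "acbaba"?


Comparing "bdbdcc" and "acbaba" position by position:
  Position 0: 'b' vs 'a' => differ
  Position 1: 'd' vs 'c' => differ
  Position 2: 'b' vs 'b' => same
  Position 3: 'd' vs 'a' => differ
  Position 4: 'c' vs 'b' => differ
  Position 5: 'c' vs 'a' => differ
Total differences (Hamming distance): 5

5


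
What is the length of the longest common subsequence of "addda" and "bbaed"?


LCS of "addda" and "bbaed"
DP table:
           b    b    a    e    d
      0    0    0    0    0    0
  a   0    0    0    1    1    1
  d   0    0    0    1    1    2
  d   0    0    0    1    1    2
  d   0    0    0    1    1    2
  a   0    0    0    1    1    2
LCS length = dp[5][5] = 2

2


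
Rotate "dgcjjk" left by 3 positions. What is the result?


Input: "dgcjjk", rotate left by 3
First 3 characters: "dgc"
Remaining characters: "jjk"
Concatenate remaining + first: "jjk" + "dgc" = "jjkdgc"

jjkdgc


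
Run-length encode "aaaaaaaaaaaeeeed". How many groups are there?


Input: aaaaaaaaaaaeeeed
Scanning for consecutive runs:
  Group 1: 'a' x 11 (positions 0-10)
  Group 2: 'e' x 4 (positions 11-14)
  Group 3: 'd' x 1 (positions 15-15)
Total groups: 3

3


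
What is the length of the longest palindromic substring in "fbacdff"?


Input: "fbacdff"
Checking substrings for palindromes:
  [5:7] "ff" (len 2) => palindrome
Longest palindromic substring: "ff" with length 2

2


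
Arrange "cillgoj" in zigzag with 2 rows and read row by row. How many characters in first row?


Zigzag "cillgoj" into 2 rows:
Placing characters:
  'c' => row 0
  'i' => row 1
  'l' => row 0
  'l' => row 1
  'g' => row 0
  'o' => row 1
  'j' => row 0
Rows:
  Row 0: "clgj"
  Row 1: "ilo"
First row length: 4

4


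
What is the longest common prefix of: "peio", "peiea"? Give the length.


Words: peio, peiea
  Position 0: all 'p' => match
  Position 1: all 'e' => match
  Position 2: all 'i' => match
  Position 3: ('o', 'e') => mismatch, stop
LCP = "pei" (length 3)

3


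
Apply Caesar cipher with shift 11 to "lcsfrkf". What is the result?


Caesar cipher: shift "lcsfrkf" by 11
  'l' (pos 11) + 11 = pos 22 = 'w'
  'c' (pos 2) + 11 = pos 13 = 'n'
  's' (pos 18) + 11 = pos 3 = 'd'
  'f' (pos 5) + 11 = pos 16 = 'q'
  'r' (pos 17) + 11 = pos 2 = 'c'
  'k' (pos 10) + 11 = pos 21 = 'v'
  'f' (pos 5) + 11 = pos 16 = 'q'
Result: wndqcvq

wndqcvq


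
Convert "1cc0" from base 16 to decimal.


Input: "1cc0" in base 16
Positional expansion:
  Digit '1' (value 1) x 16^3 = 4096
  Digit 'c' (value 12) x 16^2 = 3072
  Digit 'c' (value 12) x 16^1 = 192
  Digit '0' (value 0) x 16^0 = 0
Sum = 7360

7360


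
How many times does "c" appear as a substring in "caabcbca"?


Searching for "c" in "caabcbca"
Scanning each position:
  Position 0: "c" => MATCH
  Position 1: "a" => no
  Position 2: "a" => no
  Position 3: "b" => no
  Position 4: "c" => MATCH
  Position 5: "b" => no
  Position 6: "c" => MATCH
  Position 7: "a" => no
Total occurrences: 3

3


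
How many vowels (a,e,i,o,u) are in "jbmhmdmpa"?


Input: jbmhmdmpa
Checking each character:
  'j' at position 0: consonant
  'b' at position 1: consonant
  'm' at position 2: consonant
  'h' at position 3: consonant
  'm' at position 4: consonant
  'd' at position 5: consonant
  'm' at position 6: consonant
  'p' at position 7: consonant
  'a' at position 8: vowel (running total: 1)
Total vowels: 1

1


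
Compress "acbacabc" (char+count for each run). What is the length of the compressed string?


Input: acbacabc
Runs:
  'a' x 1 => "a1"
  'c' x 1 => "c1"
  'b' x 1 => "b1"
  'a' x 1 => "a1"
  'c' x 1 => "c1"
  'a' x 1 => "a1"
  'b' x 1 => "b1"
  'c' x 1 => "c1"
Compressed: "a1c1b1a1c1a1b1c1"
Compressed length: 16

16


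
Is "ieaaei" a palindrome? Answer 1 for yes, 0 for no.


Input: ieaaei
Reversed: ieaaei
  Compare pos 0 ('i') with pos 5 ('i'): match
  Compare pos 1 ('e') with pos 4 ('e'): match
  Compare pos 2 ('a') with pos 3 ('a'): match
Result: palindrome

1


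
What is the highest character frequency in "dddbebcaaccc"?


Input: dddbebcaaccc
Character counts:
  'a': 2
  'b': 2
  'c': 4
  'd': 3
  'e': 1
Maximum frequency: 4

4


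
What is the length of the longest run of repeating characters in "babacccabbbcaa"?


Input: "babacccabbbcaa"
Scanning for longest run:
  Position 1 ('a'): new char, reset run to 1
  Position 2 ('b'): new char, reset run to 1
  Position 3 ('a'): new char, reset run to 1
  Position 4 ('c'): new char, reset run to 1
  Position 5 ('c'): continues run of 'c', length=2
  Position 6 ('c'): continues run of 'c', length=3
  Position 7 ('a'): new char, reset run to 1
  Position 8 ('b'): new char, reset run to 1
  Position 9 ('b'): continues run of 'b', length=2
  Position 10 ('b'): continues run of 'b', length=3
  Position 11 ('c'): new char, reset run to 1
  Position 12 ('a'): new char, reset run to 1
  Position 13 ('a'): continues run of 'a', length=2
Longest run: 'c' with length 3

3


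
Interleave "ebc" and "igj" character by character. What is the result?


Interleaving "ebc" and "igj":
  Position 0: 'e' from first, 'i' from second => "ei"
  Position 1: 'b' from first, 'g' from second => "bg"
  Position 2: 'c' from first, 'j' from second => "cj"
Result: eibgcj

eibgcj


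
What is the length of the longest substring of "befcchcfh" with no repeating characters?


Input: "befcchcfh"
Sliding window (track last position of each char):
  Position 0 ('b'): window [0,0] length 1 -- new best
  Position 1 ('e'): window [0,1] length 2 -- new best
  Position 2 ('f'): window [0,2] length 3 -- new best
  Position 3 ('c'): window [0,3] length 4 -- new best
  Position 4 ('c'): repeat (last at 3), move window start to 4
  Position 4 ('c'): window [4,4] length 1
  Position 5 ('h'): window [4,5] length 2
  Position 6 ('c'): repeat (last at 4), move window start to 5
  Position 6 ('c'): window [5,6] length 2
  Position 7 ('f'): window [5,7] length 3
  Position 8 ('h'): repeat (last at 5), move window start to 6
  Position 8 ('h'): window [6,8] length 3
Longest substring with no repeats: "befc" with length 4

4


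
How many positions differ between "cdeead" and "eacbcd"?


Comparing "cdeead" and "eacbcd" position by position:
  Position 0: 'c' vs 'e' => DIFFER
  Position 1: 'd' vs 'a' => DIFFER
  Position 2: 'e' vs 'c' => DIFFER
  Position 3: 'e' vs 'b' => DIFFER
  Position 4: 'a' vs 'c' => DIFFER
  Position 5: 'd' vs 'd' => same
Positions that differ: 5

5


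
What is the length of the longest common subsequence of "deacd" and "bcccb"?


LCS of "deacd" and "bcccb"
DP table:
           b    c    c    c    b
      0    0    0    0    0    0
  d   0    0    0    0    0    0
  e   0    0    0    0    0    0
  a   0    0    0    0    0    0
  c   0    0    1    1    1    1
  d   0    0    1    1    1    1
LCS length = dp[5][5] = 1

1


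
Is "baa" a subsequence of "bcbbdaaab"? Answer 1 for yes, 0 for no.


Check if "baa" is a subsequence of "bcbbdaaab"
Greedy scan:
  Position 0 ('b'): matches sub[0] = 'b'
  Position 1 ('c'): no match needed
  Position 2 ('b'): no match needed
  Position 3 ('b'): no match needed
  Position 4 ('d'): no match needed
  Position 5 ('a'): matches sub[1] = 'a'
  Position 6 ('a'): matches sub[2] = 'a'
  Position 7 ('a'): no match needed
  Position 8 ('b'): no match needed
All 3 characters matched => is a subsequence

1


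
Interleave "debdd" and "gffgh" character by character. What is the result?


Interleaving "debdd" and "gffgh":
  Position 0: 'd' from first, 'g' from second => "dg"
  Position 1: 'e' from first, 'f' from second => "ef"
  Position 2: 'b' from first, 'f' from second => "bf"
  Position 3: 'd' from first, 'g' from second => "dg"
  Position 4: 'd' from first, 'h' from second => "dh"
Result: dgefbfdgdh

dgefbfdgdh


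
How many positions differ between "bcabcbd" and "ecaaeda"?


Comparing "bcabcbd" and "ecaaeda" position by position:
  Position 0: 'b' vs 'e' => DIFFER
  Position 1: 'c' vs 'c' => same
  Position 2: 'a' vs 'a' => same
  Position 3: 'b' vs 'a' => DIFFER
  Position 4: 'c' vs 'e' => DIFFER
  Position 5: 'b' vs 'd' => DIFFER
  Position 6: 'd' vs 'a' => DIFFER
Positions that differ: 5

5


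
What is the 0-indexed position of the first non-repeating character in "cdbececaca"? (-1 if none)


Input: cdbececaca
Character frequencies:
  'a': 2
  'b': 1
  'c': 4
  'd': 1
  'e': 2
Scanning left to right for freq == 1:
  Position 0 ('c'): freq=4, skip
  Position 1 ('d'): unique! => answer = 1

1


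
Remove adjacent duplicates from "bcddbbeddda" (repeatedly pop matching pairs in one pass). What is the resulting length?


Input: bcddbbeddda
Stack-based adjacent duplicate removal:
  Read 'b': push. Stack: b
  Read 'c': push. Stack: bc
  Read 'd': push. Stack: bcd
  Read 'd': matches stack top 'd' => pop. Stack: bc
  Read 'b': push. Stack: bcb
  Read 'b': matches stack top 'b' => pop. Stack: bc
  Read 'e': push. Stack: bce
  Read 'd': push. Stack: bced
  Read 'd': matches stack top 'd' => pop. Stack: bce
  Read 'd': push. Stack: bced
  Read 'a': push. Stack: bceda
Final stack: "bceda" (length 5)

5


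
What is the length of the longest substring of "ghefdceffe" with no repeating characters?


Input: "ghefdceffe"
Sliding window (track last position of each char):
  Position 0 ('g'): window [0,0] length 1 -- new best
  Position 1 ('h'): window [0,1] length 2 -- new best
  Position 2 ('e'): window [0,2] length 3 -- new best
  Position 3 ('f'): window [0,3] length 4 -- new best
  Position 4 ('d'): window [0,4] length 5 -- new best
  Position 5 ('c'): window [0,5] length 6 -- new best
  Position 6 ('e'): repeat (last at 2), move window start to 3
  Position 6 ('e'): window [3,6] length 4
  Position 7 ('f'): repeat (last at 3), move window start to 4
  Position 7 ('f'): window [4,7] length 4
  Position 8 ('f'): repeat (last at 7), move window start to 8
  Position 8 ('f'): window [8,8] length 1
  Position 9 ('e'): window [8,9] length 2
Longest substring with no repeats: "ghefdc" with length 6

6


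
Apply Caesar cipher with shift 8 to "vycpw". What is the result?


Caesar cipher: shift "vycpw" by 8
  'v' (pos 21) + 8 = pos 3 = 'd'
  'y' (pos 24) + 8 = pos 6 = 'g'
  'c' (pos 2) + 8 = pos 10 = 'k'
  'p' (pos 15) + 8 = pos 23 = 'x'
  'w' (pos 22) + 8 = pos 4 = 'e'
Result: dgkxe

dgkxe


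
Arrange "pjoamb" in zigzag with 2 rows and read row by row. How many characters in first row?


Zigzag "pjoamb" into 2 rows:
Placing characters:
  'p' => row 0
  'j' => row 1
  'o' => row 0
  'a' => row 1
  'm' => row 0
  'b' => row 1
Rows:
  Row 0: "pom"
  Row 1: "jab"
First row length: 3

3


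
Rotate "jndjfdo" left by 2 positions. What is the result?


Input: "jndjfdo", rotate left by 2
First 2 characters: "jn"
Remaining characters: "djfdo"
Concatenate remaining + first: "djfdo" + "jn" = "djfdojn"

djfdojn


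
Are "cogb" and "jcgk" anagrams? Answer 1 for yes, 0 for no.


Strings: "cogb", "jcgk"
Sorted first:  bcgo
Sorted second: cgjk
Differ at position 0: 'b' vs 'c' => not anagrams

0


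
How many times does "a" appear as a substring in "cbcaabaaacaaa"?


Searching for "a" in "cbcaabaaacaaa"
Scanning each position:
  Position 0: "c" => no
  Position 1: "b" => no
  Position 2: "c" => no
  Position 3: "a" => MATCH
  Position 4: "a" => MATCH
  Position 5: "b" => no
  Position 6: "a" => MATCH
  Position 7: "a" => MATCH
  Position 8: "a" => MATCH
  Position 9: "c" => no
  Position 10: "a" => MATCH
  Position 11: "a" => MATCH
  Position 12: "a" => MATCH
Total occurrences: 8

8


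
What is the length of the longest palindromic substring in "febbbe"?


Input: "febbbe"
Checking substrings for palindromes:
  [1:6] "ebbbe" (len 5) => palindrome
  [2:5] "bbb" (len 3) => palindrome
  [2:4] "bb" (len 2) => palindrome
  [3:5] "bb" (len 2) => palindrome
Longest palindromic substring: "ebbbe" with length 5

5


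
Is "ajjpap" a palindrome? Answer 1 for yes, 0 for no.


Input: ajjpap
Reversed: papjja
  Compare pos 0 ('a') with pos 5 ('p'): MISMATCH
  Compare pos 1 ('j') with pos 4 ('a'): MISMATCH
  Compare pos 2 ('j') with pos 3 ('p'): MISMATCH
Result: not a palindrome

0


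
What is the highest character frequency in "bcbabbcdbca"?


Input: bcbabbcdbca
Character counts:
  'a': 2
  'b': 5
  'c': 3
  'd': 1
Maximum frequency: 5

5


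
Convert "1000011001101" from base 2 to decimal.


Input: "1000011001101" in base 2
Positional expansion:
  Digit '1' (value 1) x 2^12 = 4096
  Digit '0' (value 0) x 2^11 = 0
  Digit '0' (value 0) x 2^10 = 0
  Digit '0' (value 0) x 2^9 = 0
  Digit '0' (value 0) x 2^8 = 0
  Digit '1' (value 1) x 2^7 = 128
  Digit '1' (value 1) x 2^6 = 64
  Digit '0' (value 0) x 2^5 = 0
  Digit '0' (value 0) x 2^4 = 0
  Digit '1' (value 1) x 2^3 = 8
  Digit '1' (value 1) x 2^2 = 4
  Digit '0' (value 0) x 2^1 = 0
  Digit '1' (value 1) x 2^0 = 1
Sum = 4301

4301


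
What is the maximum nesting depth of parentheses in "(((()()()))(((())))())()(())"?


Input: "(((()()()))(((())))())()(())"
Tracking depth:
  Position 0 '(': depth becomes 1
  Position 1 '(': depth becomes 2
  Position 2 '(': depth becomes 3
  Position 3 '(': depth becomes 4
  Position 4 ')': depth becomes 3
  Position 5 '(': depth becomes 4
  Position 6 ')': depth becomes 3
  Position 7 '(': depth becomes 4
  Position 8 ')': depth becomes 3
  Position 9 ')': depth becomes 2
  Position 10 ')': depth becomes 1
  Position 11 '(': depth becomes 2
  Position 12 '(': depth becomes 3
  Position 13 '(': depth becomes 4
  Position 14 '(': depth becomes 5
  Position 15 ')': depth becomes 4
  Position 16 ')': depth becomes 3
  Position 17 ')': depth becomes 2
  Position 18 ')': depth becomes 1
  Position 19 '(': depth becomes 2
  Position 20 ')': depth becomes 1
  Position 21 ')': depth becomes 0
  Position 22 '(': depth becomes 1
  Position 23 ')': depth becomes 0
  Position 24 '(': depth becomes 1
  Position 25 '(': depth becomes 2
  Position 26 ')': depth becomes 1
  Position 27 ')': depth becomes 0
Maximum depth reached: 5

5


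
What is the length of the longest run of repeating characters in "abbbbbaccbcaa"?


Input: "abbbbbaccbcaa"
Scanning for longest run:
  Position 1 ('b'): new char, reset run to 1
  Position 2 ('b'): continues run of 'b', length=2
  Position 3 ('b'): continues run of 'b', length=3
  Position 4 ('b'): continues run of 'b', length=4
  Position 5 ('b'): continues run of 'b', length=5
  Position 6 ('a'): new char, reset run to 1
  Position 7 ('c'): new char, reset run to 1
  Position 8 ('c'): continues run of 'c', length=2
  Position 9 ('b'): new char, reset run to 1
  Position 10 ('c'): new char, reset run to 1
  Position 11 ('a'): new char, reset run to 1
  Position 12 ('a'): continues run of 'a', length=2
Longest run: 'b' with length 5

5


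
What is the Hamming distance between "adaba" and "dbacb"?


Comparing "adaba" and "dbacb" position by position:
  Position 0: 'a' vs 'd' => differ
  Position 1: 'd' vs 'b' => differ
  Position 2: 'a' vs 'a' => same
  Position 3: 'b' vs 'c' => differ
  Position 4: 'a' vs 'b' => differ
Total differences (Hamming distance): 4

4


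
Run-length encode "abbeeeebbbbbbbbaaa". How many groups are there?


Input: abbeeeebbbbbbbbaaa
Scanning for consecutive runs:
  Group 1: 'a' x 1 (positions 0-0)
  Group 2: 'b' x 2 (positions 1-2)
  Group 3: 'e' x 4 (positions 3-6)
  Group 4: 'b' x 8 (positions 7-14)
  Group 5: 'a' x 3 (positions 15-17)
Total groups: 5

5


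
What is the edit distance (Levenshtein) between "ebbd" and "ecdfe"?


Computing edit distance: "ebbd" -> "ecdfe"
DP table:
           e    c    d    f    e
      0    1    2    3    4    5
  e   1    0    1    2    3    4
  b   2    1    1    2    3    4
  b   3    2    2    2    3    4
  d   4    3    3    2    3    4
Edit distance = dp[4][5] = 4

4


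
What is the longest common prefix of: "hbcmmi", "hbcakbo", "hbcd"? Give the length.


Words: hbcmmi, hbcakbo, hbcd
  Position 0: all 'h' => match
  Position 1: all 'b' => match
  Position 2: all 'c' => match
  Position 3: ('m', 'a', 'd') => mismatch, stop
LCP = "hbc" (length 3)

3


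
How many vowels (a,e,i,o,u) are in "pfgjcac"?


Input: pfgjcac
Checking each character:
  'p' at position 0: consonant
  'f' at position 1: consonant
  'g' at position 2: consonant
  'j' at position 3: consonant
  'c' at position 4: consonant
  'a' at position 5: vowel (running total: 1)
  'c' at position 6: consonant
Total vowels: 1

1


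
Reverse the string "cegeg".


Input: cegeg
Reading characters right to left:
  Position 4: 'g'
  Position 3: 'e'
  Position 2: 'g'
  Position 1: 'e'
  Position 0: 'c'
Reversed: gegec

gegec


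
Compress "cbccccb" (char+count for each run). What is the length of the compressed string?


Input: cbccccb
Runs:
  'c' x 1 => "c1"
  'b' x 1 => "b1"
  'c' x 4 => "c4"
  'b' x 1 => "b1"
Compressed: "c1b1c4b1"
Compressed length: 8

8


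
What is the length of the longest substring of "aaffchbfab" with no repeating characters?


Input: "aaffchbfab"
Sliding window (track last position of each char):
  Position 0 ('a'): window [0,0] length 1 -- new best
  Position 1 ('a'): repeat (last at 0), move window start to 1
  Position 1 ('a'): window [1,1] length 1
  Position 2 ('f'): window [1,2] length 2 -- new best
  Position 3 ('f'): repeat (last at 2), move window start to 3
  Position 3 ('f'): window [3,3] length 1
  Position 4 ('c'): window [3,4] length 2
  Position 5 ('h'): window [3,5] length 3 -- new best
  Position 6 ('b'): window [3,6] length 4 -- new best
  Position 7 ('f'): repeat (last at 3), move window start to 4
  Position 7 ('f'): window [4,7] length 4
  Position 8 ('a'): window [4,8] length 5 -- new best
  Position 9 ('b'): repeat (last at 6), move window start to 7
  Position 9 ('b'): window [7,9] length 3
Longest substring with no repeats: "chbfa" with length 5

5


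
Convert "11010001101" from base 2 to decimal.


Input: "11010001101" in base 2
Positional expansion:
  Digit '1' (value 1) x 2^10 = 1024
  Digit '1' (value 1) x 2^9 = 512
  Digit '0' (value 0) x 2^8 = 0
  Digit '1' (value 1) x 2^7 = 128
  Digit '0' (value 0) x 2^6 = 0
  Digit '0' (value 0) x 2^5 = 0
  Digit '0' (value 0) x 2^4 = 0
  Digit '1' (value 1) x 2^3 = 8
  Digit '1' (value 1) x 2^2 = 4
  Digit '0' (value 0) x 2^1 = 0
  Digit '1' (value 1) x 2^0 = 1
Sum = 1677

1677


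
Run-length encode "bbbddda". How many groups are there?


Input: bbbddda
Scanning for consecutive runs:
  Group 1: 'b' x 3 (positions 0-2)
  Group 2: 'd' x 3 (positions 3-5)
  Group 3: 'a' x 1 (positions 6-6)
Total groups: 3

3


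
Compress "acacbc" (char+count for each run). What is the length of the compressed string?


Input: acacbc
Runs:
  'a' x 1 => "a1"
  'c' x 1 => "c1"
  'a' x 1 => "a1"
  'c' x 1 => "c1"
  'b' x 1 => "b1"
  'c' x 1 => "c1"
Compressed: "a1c1a1c1b1c1"
Compressed length: 12

12


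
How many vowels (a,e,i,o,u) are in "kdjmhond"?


Input: kdjmhond
Checking each character:
  'k' at position 0: consonant
  'd' at position 1: consonant
  'j' at position 2: consonant
  'm' at position 3: consonant
  'h' at position 4: consonant
  'o' at position 5: vowel (running total: 1)
  'n' at position 6: consonant
  'd' at position 7: consonant
Total vowels: 1

1


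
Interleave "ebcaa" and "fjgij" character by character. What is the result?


Interleaving "ebcaa" and "fjgij":
  Position 0: 'e' from first, 'f' from second => "ef"
  Position 1: 'b' from first, 'j' from second => "bj"
  Position 2: 'c' from first, 'g' from second => "cg"
  Position 3: 'a' from first, 'i' from second => "ai"
  Position 4: 'a' from first, 'j' from second => "aj"
Result: efbjcgaiaj

efbjcgaiaj


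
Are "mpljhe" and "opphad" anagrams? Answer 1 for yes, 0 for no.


Strings: "mpljhe", "opphad"
Sorted first:  ehjlmp
Sorted second: adhopp
Differ at position 0: 'e' vs 'a' => not anagrams

0


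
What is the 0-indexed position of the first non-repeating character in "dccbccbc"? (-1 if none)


Input: dccbccbc
Character frequencies:
  'b': 2
  'c': 5
  'd': 1
Scanning left to right for freq == 1:
  Position 0 ('d'): unique! => answer = 0

0


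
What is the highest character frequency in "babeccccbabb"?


Input: babeccccbabb
Character counts:
  'a': 2
  'b': 5
  'c': 4
  'e': 1
Maximum frequency: 5

5


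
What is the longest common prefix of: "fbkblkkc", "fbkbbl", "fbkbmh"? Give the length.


Words: fbkblkkc, fbkbbl, fbkbmh
  Position 0: all 'f' => match
  Position 1: all 'b' => match
  Position 2: all 'k' => match
  Position 3: all 'b' => match
  Position 4: ('l', 'b', 'm') => mismatch, stop
LCP = "fbkb" (length 4)

4


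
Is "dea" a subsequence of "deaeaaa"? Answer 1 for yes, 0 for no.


Check if "dea" is a subsequence of "deaeaaa"
Greedy scan:
  Position 0 ('d'): matches sub[0] = 'd'
  Position 1 ('e'): matches sub[1] = 'e'
  Position 2 ('a'): matches sub[2] = 'a'
  Position 3 ('e'): no match needed
  Position 4 ('a'): no match needed
  Position 5 ('a'): no match needed
  Position 6 ('a'): no match needed
All 3 characters matched => is a subsequence

1


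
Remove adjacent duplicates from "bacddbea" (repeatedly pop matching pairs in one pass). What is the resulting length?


Input: bacddbea
Stack-based adjacent duplicate removal:
  Read 'b': push. Stack: b
  Read 'a': push. Stack: ba
  Read 'c': push. Stack: bac
  Read 'd': push. Stack: bacd
  Read 'd': matches stack top 'd' => pop. Stack: bac
  Read 'b': push. Stack: bacb
  Read 'e': push. Stack: bacbe
  Read 'a': push. Stack: bacbea
Final stack: "bacbea" (length 6)

6


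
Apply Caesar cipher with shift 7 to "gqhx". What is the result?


Caesar cipher: shift "gqhx" by 7
  'g' (pos 6) + 7 = pos 13 = 'n'
  'q' (pos 16) + 7 = pos 23 = 'x'
  'h' (pos 7) + 7 = pos 14 = 'o'
  'x' (pos 23) + 7 = pos 4 = 'e'
Result: nxoe

nxoe


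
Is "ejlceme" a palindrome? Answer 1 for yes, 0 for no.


Input: ejlceme
Reversed: emeclje
  Compare pos 0 ('e') with pos 6 ('e'): match
  Compare pos 1 ('j') with pos 5 ('m'): MISMATCH
  Compare pos 2 ('l') with pos 4 ('e'): MISMATCH
Result: not a palindrome

0


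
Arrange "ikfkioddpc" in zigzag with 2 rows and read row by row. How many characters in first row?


Zigzag "ikfkioddpc" into 2 rows:
Placing characters:
  'i' => row 0
  'k' => row 1
  'f' => row 0
  'k' => row 1
  'i' => row 0
  'o' => row 1
  'd' => row 0
  'd' => row 1
  'p' => row 0
  'c' => row 1
Rows:
  Row 0: "ifidp"
  Row 1: "kkodc"
First row length: 5

5


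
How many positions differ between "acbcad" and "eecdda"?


Comparing "acbcad" and "eecdda" position by position:
  Position 0: 'a' vs 'e' => DIFFER
  Position 1: 'c' vs 'e' => DIFFER
  Position 2: 'b' vs 'c' => DIFFER
  Position 3: 'c' vs 'd' => DIFFER
  Position 4: 'a' vs 'd' => DIFFER
  Position 5: 'd' vs 'a' => DIFFER
Positions that differ: 6

6


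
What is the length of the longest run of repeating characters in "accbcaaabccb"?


Input: "accbcaaabccb"
Scanning for longest run:
  Position 1 ('c'): new char, reset run to 1
  Position 2 ('c'): continues run of 'c', length=2
  Position 3 ('b'): new char, reset run to 1
  Position 4 ('c'): new char, reset run to 1
  Position 5 ('a'): new char, reset run to 1
  Position 6 ('a'): continues run of 'a', length=2
  Position 7 ('a'): continues run of 'a', length=3
  Position 8 ('b'): new char, reset run to 1
  Position 9 ('c'): new char, reset run to 1
  Position 10 ('c'): continues run of 'c', length=2
  Position 11 ('b'): new char, reset run to 1
Longest run: 'a' with length 3

3


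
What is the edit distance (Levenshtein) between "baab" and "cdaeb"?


Computing edit distance: "baab" -> "cdaeb"
DP table:
           c    d    a    e    b
      0    1    2    3    4    5
  b   1    1    2    3    4    4
  a   2    2    2    2    3    4
  a   3    3    3    2    3    4
  b   4    4    4    3    3    3
Edit distance = dp[4][5] = 3

3


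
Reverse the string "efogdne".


Input: efogdne
Reading characters right to left:
  Position 6: 'e'
  Position 5: 'n'
  Position 4: 'd'
  Position 3: 'g'
  Position 2: 'o'
  Position 1: 'f'
  Position 0: 'e'
Reversed: endgofe

endgofe


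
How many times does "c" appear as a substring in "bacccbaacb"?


Searching for "c" in "bacccbaacb"
Scanning each position:
  Position 0: "b" => no
  Position 1: "a" => no
  Position 2: "c" => MATCH
  Position 3: "c" => MATCH
  Position 4: "c" => MATCH
  Position 5: "b" => no
  Position 6: "a" => no
  Position 7: "a" => no
  Position 8: "c" => MATCH
  Position 9: "b" => no
Total occurrences: 4

4


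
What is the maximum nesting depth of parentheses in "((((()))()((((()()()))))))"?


Input: "((((()))()((((()()()))))))"
Tracking depth:
  Position 0 '(': depth becomes 1
  Position 1 '(': depth becomes 2
  Position 2 '(': depth becomes 3
  Position 3 '(': depth becomes 4
  Position 4 '(': depth becomes 5
  Position 5 ')': depth becomes 4
  Position 6 ')': depth becomes 3
  Position 7 ')': depth becomes 2
  Position 8 '(': depth becomes 3
  Position 9 ')': depth becomes 2
  Position 10 '(': depth becomes 3
  Position 11 '(': depth becomes 4
  Position 12 '(': depth becomes 5
  Position 13 '(': depth becomes 6
  Position 14 '(': depth becomes 7
  Position 15 ')': depth becomes 6
  Position 16 '(': depth becomes 7
  Position 17 ')': depth becomes 6
  Position 18 '(': depth becomes 7
  Position 19 ')': depth becomes 6
  Position 20 ')': depth becomes 5
  Position 21 ')': depth becomes 4
  Position 22 ')': depth becomes 3
  Position 23 ')': depth becomes 2
  Position 24 ')': depth becomes 1
  Position 25 ')': depth becomes 0
Maximum depth reached: 7

7


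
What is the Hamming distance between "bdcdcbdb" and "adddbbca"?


Comparing "bdcdcbdb" and "adddbbca" position by position:
  Position 0: 'b' vs 'a' => differ
  Position 1: 'd' vs 'd' => same
  Position 2: 'c' vs 'd' => differ
  Position 3: 'd' vs 'd' => same
  Position 4: 'c' vs 'b' => differ
  Position 5: 'b' vs 'b' => same
  Position 6: 'd' vs 'c' => differ
  Position 7: 'b' vs 'a' => differ
Total differences (Hamming distance): 5

5


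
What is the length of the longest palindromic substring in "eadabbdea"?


Input: "eadabbdea"
Checking substrings for palindromes:
  [1:4] "ada" (len 3) => palindrome
  [4:6] "bb" (len 2) => palindrome
Longest palindromic substring: "ada" with length 3

3


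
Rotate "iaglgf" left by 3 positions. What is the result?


Input: "iaglgf", rotate left by 3
First 3 characters: "iag"
Remaining characters: "lgf"
Concatenate remaining + first: "lgf" + "iag" = "lgfiag"

lgfiag


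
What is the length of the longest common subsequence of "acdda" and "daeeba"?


LCS of "acdda" and "daeeba"
DP table:
           d    a    e    e    b    a
      0    0    0    0    0    0    0
  a   0    0    1    1    1    1    1
  c   0    0    1    1    1    1    1
  d   0    1    1    1    1    1    1
  d   0    1    1    1    1    1    1
  a   0    1    2    2    2    2    2
LCS length = dp[5][6] = 2

2


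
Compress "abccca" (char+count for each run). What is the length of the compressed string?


Input: abccca
Runs:
  'a' x 1 => "a1"
  'b' x 1 => "b1"
  'c' x 3 => "c3"
  'a' x 1 => "a1"
Compressed: "a1b1c3a1"
Compressed length: 8

8


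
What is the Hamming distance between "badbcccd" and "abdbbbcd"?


Comparing "badbcccd" and "abdbbbcd" position by position:
  Position 0: 'b' vs 'a' => differ
  Position 1: 'a' vs 'b' => differ
  Position 2: 'd' vs 'd' => same
  Position 3: 'b' vs 'b' => same
  Position 4: 'c' vs 'b' => differ
  Position 5: 'c' vs 'b' => differ
  Position 6: 'c' vs 'c' => same
  Position 7: 'd' vs 'd' => same
Total differences (Hamming distance): 4

4


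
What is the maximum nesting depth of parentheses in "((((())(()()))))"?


Input: "((((())(()()))))"
Tracking depth:
  Position 0 '(': depth becomes 1
  Position 1 '(': depth becomes 2
  Position 2 '(': depth becomes 3
  Position 3 '(': depth becomes 4
  Position 4 '(': depth becomes 5
  Position 5 ')': depth becomes 4
  Position 6 ')': depth becomes 3
  Position 7 '(': depth becomes 4
  Position 8 '(': depth becomes 5
  Position 9 ')': depth becomes 4
  Position 10 '(': depth becomes 5
  Position 11 ')': depth becomes 4
  Position 12 ')': depth becomes 3
  Position 13 ')': depth becomes 2
  Position 14 ')': depth becomes 1
  Position 15 ')': depth becomes 0
Maximum depth reached: 5

5


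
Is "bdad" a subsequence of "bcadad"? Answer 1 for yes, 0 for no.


Check if "bdad" is a subsequence of "bcadad"
Greedy scan:
  Position 0 ('b'): matches sub[0] = 'b'
  Position 1 ('c'): no match needed
  Position 2 ('a'): no match needed
  Position 3 ('d'): matches sub[1] = 'd'
  Position 4 ('a'): matches sub[2] = 'a'
  Position 5 ('d'): matches sub[3] = 'd'
All 4 characters matched => is a subsequence

1


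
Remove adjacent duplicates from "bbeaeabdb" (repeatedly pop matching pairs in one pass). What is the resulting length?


Input: bbeaeabdb
Stack-based adjacent duplicate removal:
  Read 'b': push. Stack: b
  Read 'b': matches stack top 'b' => pop. Stack: (empty)
  Read 'e': push. Stack: e
  Read 'a': push. Stack: ea
  Read 'e': push. Stack: eae
  Read 'a': push. Stack: eaea
  Read 'b': push. Stack: eaeab
  Read 'd': push. Stack: eaeabd
  Read 'b': push. Stack: eaeabdb
Final stack: "eaeabdb" (length 7)

7


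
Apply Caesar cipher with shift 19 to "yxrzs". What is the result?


Caesar cipher: shift "yxrzs" by 19
  'y' (pos 24) + 19 = pos 17 = 'r'
  'x' (pos 23) + 19 = pos 16 = 'q'
  'r' (pos 17) + 19 = pos 10 = 'k'
  'z' (pos 25) + 19 = pos 18 = 's'
  's' (pos 18) + 19 = pos 11 = 'l'
Result: rqksl

rqksl


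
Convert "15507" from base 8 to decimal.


Input: "15507" in base 8
Positional expansion:
  Digit '1' (value 1) x 8^4 = 4096
  Digit '5' (value 5) x 8^3 = 2560
  Digit '5' (value 5) x 8^2 = 320
  Digit '0' (value 0) x 8^1 = 0
  Digit '7' (value 7) x 8^0 = 7
Sum = 6983

6983


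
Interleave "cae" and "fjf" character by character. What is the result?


Interleaving "cae" and "fjf":
  Position 0: 'c' from first, 'f' from second => "cf"
  Position 1: 'a' from first, 'j' from second => "aj"
  Position 2: 'e' from first, 'f' from second => "ef"
Result: cfajef

cfajef


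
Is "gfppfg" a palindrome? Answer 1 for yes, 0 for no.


Input: gfppfg
Reversed: gfppfg
  Compare pos 0 ('g') with pos 5 ('g'): match
  Compare pos 1 ('f') with pos 4 ('f'): match
  Compare pos 2 ('p') with pos 3 ('p'): match
Result: palindrome

1


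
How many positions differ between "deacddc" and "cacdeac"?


Comparing "deacddc" and "cacdeac" position by position:
  Position 0: 'd' vs 'c' => DIFFER
  Position 1: 'e' vs 'a' => DIFFER
  Position 2: 'a' vs 'c' => DIFFER
  Position 3: 'c' vs 'd' => DIFFER
  Position 4: 'd' vs 'e' => DIFFER
  Position 5: 'd' vs 'a' => DIFFER
  Position 6: 'c' vs 'c' => same
Positions that differ: 6

6


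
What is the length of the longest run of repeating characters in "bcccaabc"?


Input: "bcccaabc"
Scanning for longest run:
  Position 1 ('c'): new char, reset run to 1
  Position 2 ('c'): continues run of 'c', length=2
  Position 3 ('c'): continues run of 'c', length=3
  Position 4 ('a'): new char, reset run to 1
  Position 5 ('a'): continues run of 'a', length=2
  Position 6 ('b'): new char, reset run to 1
  Position 7 ('c'): new char, reset run to 1
Longest run: 'c' with length 3

3


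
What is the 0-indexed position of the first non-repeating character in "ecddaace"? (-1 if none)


Input: ecddaace
Character frequencies:
  'a': 2
  'c': 2
  'd': 2
  'e': 2
Scanning left to right for freq == 1:
  Position 0 ('e'): freq=2, skip
  Position 1 ('c'): freq=2, skip
  Position 2 ('d'): freq=2, skip
  Position 3 ('d'): freq=2, skip
  Position 4 ('a'): freq=2, skip
  Position 5 ('a'): freq=2, skip
  Position 6 ('c'): freq=2, skip
  Position 7 ('e'): freq=2, skip
  No unique character found => answer = -1

-1


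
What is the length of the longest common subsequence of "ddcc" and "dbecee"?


LCS of "ddcc" and "dbecee"
DP table:
           d    b    e    c    e    e
      0    0    0    0    0    0    0
  d   0    1    1    1    1    1    1
  d   0    1    1    1    1    1    1
  c   0    1    1    1    2    2    2
  c   0    1    1    1    2    2    2
LCS length = dp[4][6] = 2

2


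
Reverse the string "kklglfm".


Input: kklglfm
Reading characters right to left:
  Position 6: 'm'
  Position 5: 'f'
  Position 4: 'l'
  Position 3: 'g'
  Position 2: 'l'
  Position 1: 'k'
  Position 0: 'k'
Reversed: mflglkk

mflglkk
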